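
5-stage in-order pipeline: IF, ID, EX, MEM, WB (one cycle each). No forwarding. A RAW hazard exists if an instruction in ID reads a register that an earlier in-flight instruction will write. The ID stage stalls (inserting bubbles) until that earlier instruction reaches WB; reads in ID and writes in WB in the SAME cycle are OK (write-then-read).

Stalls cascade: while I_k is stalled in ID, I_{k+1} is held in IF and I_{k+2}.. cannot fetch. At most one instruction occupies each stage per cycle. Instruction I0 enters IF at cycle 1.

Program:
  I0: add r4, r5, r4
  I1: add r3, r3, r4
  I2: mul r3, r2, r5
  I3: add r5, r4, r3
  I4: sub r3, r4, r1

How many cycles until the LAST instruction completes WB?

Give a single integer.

I0 add r4 <- r5,r4: IF@1 ID@2 stall=0 (-) EX@3 MEM@4 WB@5
I1 add r3 <- r3,r4: IF@2 ID@3 stall=2 (RAW on I0.r4 (WB@5)) EX@6 MEM@7 WB@8
I2 mul r3 <- r2,r5: IF@3 ID@6 stall=0 (-) EX@7 MEM@8 WB@9
I3 add r5 <- r4,r3: IF@6 ID@7 stall=2 (RAW on I2.r3 (WB@9)) EX@10 MEM@11 WB@12
I4 sub r3 <- r4,r1: IF@7 ID@10 stall=0 (-) EX@11 MEM@12 WB@13

Answer: 13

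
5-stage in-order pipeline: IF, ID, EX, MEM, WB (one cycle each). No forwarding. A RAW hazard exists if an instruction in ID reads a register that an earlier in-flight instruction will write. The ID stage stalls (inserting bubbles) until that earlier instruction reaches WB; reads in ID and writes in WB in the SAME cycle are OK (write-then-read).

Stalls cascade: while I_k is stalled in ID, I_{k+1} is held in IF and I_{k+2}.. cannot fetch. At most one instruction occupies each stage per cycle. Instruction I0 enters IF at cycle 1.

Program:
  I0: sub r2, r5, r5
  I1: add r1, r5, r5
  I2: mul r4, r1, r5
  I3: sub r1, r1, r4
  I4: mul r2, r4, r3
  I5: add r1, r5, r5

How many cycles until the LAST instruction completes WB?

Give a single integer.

I0 sub r2 <- r5,r5: IF@1 ID@2 stall=0 (-) EX@3 MEM@4 WB@5
I1 add r1 <- r5,r5: IF@2 ID@3 stall=0 (-) EX@4 MEM@5 WB@6
I2 mul r4 <- r1,r5: IF@3 ID@4 stall=2 (RAW on I1.r1 (WB@6)) EX@7 MEM@8 WB@9
I3 sub r1 <- r1,r4: IF@4 ID@7 stall=2 (RAW on I2.r4 (WB@9)) EX@10 MEM@11 WB@12
I4 mul r2 <- r4,r3: IF@7 ID@10 stall=0 (-) EX@11 MEM@12 WB@13
I5 add r1 <- r5,r5: IF@10 ID@11 stall=0 (-) EX@12 MEM@13 WB@14

Answer: 14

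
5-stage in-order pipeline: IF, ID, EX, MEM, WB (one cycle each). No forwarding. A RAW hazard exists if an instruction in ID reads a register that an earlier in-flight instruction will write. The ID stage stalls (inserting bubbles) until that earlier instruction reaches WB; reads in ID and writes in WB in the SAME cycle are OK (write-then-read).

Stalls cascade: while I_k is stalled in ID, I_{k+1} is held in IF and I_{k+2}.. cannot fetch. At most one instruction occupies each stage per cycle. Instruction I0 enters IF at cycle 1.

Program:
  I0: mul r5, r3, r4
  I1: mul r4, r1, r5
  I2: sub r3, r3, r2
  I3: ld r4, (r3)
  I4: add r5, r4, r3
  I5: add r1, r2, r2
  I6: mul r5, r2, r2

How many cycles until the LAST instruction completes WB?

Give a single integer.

I0 mul r5 <- r3,r4: IF@1 ID@2 stall=0 (-) EX@3 MEM@4 WB@5
I1 mul r4 <- r1,r5: IF@2 ID@3 stall=2 (RAW on I0.r5 (WB@5)) EX@6 MEM@7 WB@8
I2 sub r3 <- r3,r2: IF@3 ID@6 stall=0 (-) EX@7 MEM@8 WB@9
I3 ld r4 <- r3: IF@6 ID@7 stall=2 (RAW on I2.r3 (WB@9)) EX@10 MEM@11 WB@12
I4 add r5 <- r4,r3: IF@7 ID@10 stall=2 (RAW on I3.r4 (WB@12)) EX@13 MEM@14 WB@15
I5 add r1 <- r2,r2: IF@10 ID@13 stall=0 (-) EX@14 MEM@15 WB@16
I6 mul r5 <- r2,r2: IF@13 ID@14 stall=0 (-) EX@15 MEM@16 WB@17

Answer: 17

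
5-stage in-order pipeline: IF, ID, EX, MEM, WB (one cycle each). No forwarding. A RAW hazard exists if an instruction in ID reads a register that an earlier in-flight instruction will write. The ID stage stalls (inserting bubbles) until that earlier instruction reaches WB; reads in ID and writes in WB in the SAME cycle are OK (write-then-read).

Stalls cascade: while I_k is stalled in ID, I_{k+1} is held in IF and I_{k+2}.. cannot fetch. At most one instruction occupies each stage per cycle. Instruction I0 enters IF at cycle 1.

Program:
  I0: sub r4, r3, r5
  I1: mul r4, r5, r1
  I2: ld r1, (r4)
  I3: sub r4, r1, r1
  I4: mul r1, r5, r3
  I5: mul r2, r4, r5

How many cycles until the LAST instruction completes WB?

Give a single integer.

Answer: 15

Derivation:
I0 sub r4 <- r3,r5: IF@1 ID@2 stall=0 (-) EX@3 MEM@4 WB@5
I1 mul r4 <- r5,r1: IF@2 ID@3 stall=0 (-) EX@4 MEM@5 WB@6
I2 ld r1 <- r4: IF@3 ID@4 stall=2 (RAW on I1.r4 (WB@6)) EX@7 MEM@8 WB@9
I3 sub r4 <- r1,r1: IF@4 ID@7 stall=2 (RAW on I2.r1 (WB@9)) EX@10 MEM@11 WB@12
I4 mul r1 <- r5,r3: IF@7 ID@10 stall=0 (-) EX@11 MEM@12 WB@13
I5 mul r2 <- r4,r5: IF@10 ID@11 stall=1 (RAW on I3.r4 (WB@12)) EX@13 MEM@14 WB@15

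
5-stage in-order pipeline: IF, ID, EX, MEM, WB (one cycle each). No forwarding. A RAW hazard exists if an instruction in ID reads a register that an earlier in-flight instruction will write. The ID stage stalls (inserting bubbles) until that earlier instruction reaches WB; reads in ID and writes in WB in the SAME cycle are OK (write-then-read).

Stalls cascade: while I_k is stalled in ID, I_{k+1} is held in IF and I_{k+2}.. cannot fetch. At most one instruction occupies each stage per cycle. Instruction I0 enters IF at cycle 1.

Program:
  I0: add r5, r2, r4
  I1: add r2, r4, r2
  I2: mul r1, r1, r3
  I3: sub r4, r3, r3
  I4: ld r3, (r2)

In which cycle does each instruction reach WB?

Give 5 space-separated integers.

I0 add r5 <- r2,r4: IF@1 ID@2 stall=0 (-) EX@3 MEM@4 WB@5
I1 add r2 <- r4,r2: IF@2 ID@3 stall=0 (-) EX@4 MEM@5 WB@6
I2 mul r1 <- r1,r3: IF@3 ID@4 stall=0 (-) EX@5 MEM@6 WB@7
I3 sub r4 <- r3,r3: IF@4 ID@5 stall=0 (-) EX@6 MEM@7 WB@8
I4 ld r3 <- r2: IF@5 ID@6 stall=0 (-) EX@7 MEM@8 WB@9

Answer: 5 6 7 8 9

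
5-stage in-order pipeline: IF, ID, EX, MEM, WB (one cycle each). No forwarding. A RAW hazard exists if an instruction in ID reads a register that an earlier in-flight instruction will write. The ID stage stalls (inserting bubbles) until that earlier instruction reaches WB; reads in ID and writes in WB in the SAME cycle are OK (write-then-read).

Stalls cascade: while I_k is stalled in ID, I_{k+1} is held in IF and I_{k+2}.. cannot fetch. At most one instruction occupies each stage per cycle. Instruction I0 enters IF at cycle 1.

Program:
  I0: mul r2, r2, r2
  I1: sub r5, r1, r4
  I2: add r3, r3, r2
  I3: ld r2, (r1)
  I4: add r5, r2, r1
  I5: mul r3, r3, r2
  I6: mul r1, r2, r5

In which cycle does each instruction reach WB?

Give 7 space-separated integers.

Answer: 5 6 8 9 12 13 15

Derivation:
I0 mul r2 <- r2,r2: IF@1 ID@2 stall=0 (-) EX@3 MEM@4 WB@5
I1 sub r5 <- r1,r4: IF@2 ID@3 stall=0 (-) EX@4 MEM@5 WB@6
I2 add r3 <- r3,r2: IF@3 ID@4 stall=1 (RAW on I0.r2 (WB@5)) EX@6 MEM@7 WB@8
I3 ld r2 <- r1: IF@4 ID@6 stall=0 (-) EX@7 MEM@8 WB@9
I4 add r5 <- r2,r1: IF@6 ID@7 stall=2 (RAW on I3.r2 (WB@9)) EX@10 MEM@11 WB@12
I5 mul r3 <- r3,r2: IF@7 ID@10 stall=0 (-) EX@11 MEM@12 WB@13
I6 mul r1 <- r2,r5: IF@10 ID@11 stall=1 (RAW on I4.r5 (WB@12)) EX@13 MEM@14 WB@15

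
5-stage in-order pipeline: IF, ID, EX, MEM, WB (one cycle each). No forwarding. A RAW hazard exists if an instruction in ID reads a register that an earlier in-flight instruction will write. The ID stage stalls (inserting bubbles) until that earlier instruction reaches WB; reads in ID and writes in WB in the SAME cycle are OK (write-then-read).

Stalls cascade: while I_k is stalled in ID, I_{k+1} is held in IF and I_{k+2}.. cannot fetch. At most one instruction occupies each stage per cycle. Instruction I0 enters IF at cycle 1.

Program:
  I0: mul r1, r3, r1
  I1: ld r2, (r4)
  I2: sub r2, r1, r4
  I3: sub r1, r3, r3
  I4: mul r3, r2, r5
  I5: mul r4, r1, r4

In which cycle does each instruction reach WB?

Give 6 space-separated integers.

Answer: 5 6 8 9 11 12

Derivation:
I0 mul r1 <- r3,r1: IF@1 ID@2 stall=0 (-) EX@3 MEM@4 WB@5
I1 ld r2 <- r4: IF@2 ID@3 stall=0 (-) EX@4 MEM@5 WB@6
I2 sub r2 <- r1,r4: IF@3 ID@4 stall=1 (RAW on I0.r1 (WB@5)) EX@6 MEM@7 WB@8
I3 sub r1 <- r3,r3: IF@4 ID@6 stall=0 (-) EX@7 MEM@8 WB@9
I4 mul r3 <- r2,r5: IF@6 ID@7 stall=1 (RAW on I2.r2 (WB@8)) EX@9 MEM@10 WB@11
I5 mul r4 <- r1,r4: IF@7 ID@9 stall=0 (-) EX@10 MEM@11 WB@12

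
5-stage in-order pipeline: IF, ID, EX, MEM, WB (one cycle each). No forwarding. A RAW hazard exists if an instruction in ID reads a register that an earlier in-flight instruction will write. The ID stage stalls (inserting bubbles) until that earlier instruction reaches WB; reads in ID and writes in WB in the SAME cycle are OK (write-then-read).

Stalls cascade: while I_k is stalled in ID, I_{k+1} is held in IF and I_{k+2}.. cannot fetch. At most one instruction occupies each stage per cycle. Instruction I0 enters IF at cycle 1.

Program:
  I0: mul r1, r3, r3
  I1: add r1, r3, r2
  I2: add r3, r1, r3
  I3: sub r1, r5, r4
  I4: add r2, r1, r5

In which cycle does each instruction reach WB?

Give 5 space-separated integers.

I0 mul r1 <- r3,r3: IF@1 ID@2 stall=0 (-) EX@3 MEM@4 WB@5
I1 add r1 <- r3,r2: IF@2 ID@3 stall=0 (-) EX@4 MEM@5 WB@6
I2 add r3 <- r1,r3: IF@3 ID@4 stall=2 (RAW on I1.r1 (WB@6)) EX@7 MEM@8 WB@9
I3 sub r1 <- r5,r4: IF@4 ID@7 stall=0 (-) EX@8 MEM@9 WB@10
I4 add r2 <- r1,r5: IF@7 ID@8 stall=2 (RAW on I3.r1 (WB@10)) EX@11 MEM@12 WB@13

Answer: 5 6 9 10 13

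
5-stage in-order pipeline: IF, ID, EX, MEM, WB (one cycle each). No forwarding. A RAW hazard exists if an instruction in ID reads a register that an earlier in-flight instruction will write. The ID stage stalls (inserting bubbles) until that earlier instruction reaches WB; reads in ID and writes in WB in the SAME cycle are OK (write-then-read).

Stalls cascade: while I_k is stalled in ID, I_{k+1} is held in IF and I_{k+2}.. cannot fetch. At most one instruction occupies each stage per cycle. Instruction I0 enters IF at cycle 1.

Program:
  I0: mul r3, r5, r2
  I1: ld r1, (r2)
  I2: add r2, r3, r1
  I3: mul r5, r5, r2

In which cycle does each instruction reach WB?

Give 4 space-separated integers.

Answer: 5 6 9 12

Derivation:
I0 mul r3 <- r5,r2: IF@1 ID@2 stall=0 (-) EX@3 MEM@4 WB@5
I1 ld r1 <- r2: IF@2 ID@3 stall=0 (-) EX@4 MEM@5 WB@6
I2 add r2 <- r3,r1: IF@3 ID@4 stall=2 (RAW on I1.r1 (WB@6)) EX@7 MEM@8 WB@9
I3 mul r5 <- r5,r2: IF@4 ID@7 stall=2 (RAW on I2.r2 (WB@9)) EX@10 MEM@11 WB@12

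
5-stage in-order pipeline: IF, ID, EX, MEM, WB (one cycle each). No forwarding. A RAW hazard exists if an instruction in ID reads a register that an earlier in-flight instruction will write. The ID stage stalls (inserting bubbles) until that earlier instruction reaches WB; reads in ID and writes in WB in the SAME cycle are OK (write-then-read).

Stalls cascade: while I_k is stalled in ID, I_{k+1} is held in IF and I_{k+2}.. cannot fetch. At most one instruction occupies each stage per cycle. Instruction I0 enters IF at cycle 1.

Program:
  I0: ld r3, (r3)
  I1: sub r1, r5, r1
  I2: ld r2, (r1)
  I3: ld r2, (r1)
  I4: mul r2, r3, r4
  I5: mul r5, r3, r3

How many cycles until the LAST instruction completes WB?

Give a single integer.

I0 ld r3 <- r3: IF@1 ID@2 stall=0 (-) EX@3 MEM@4 WB@5
I1 sub r1 <- r5,r1: IF@2 ID@3 stall=0 (-) EX@4 MEM@5 WB@6
I2 ld r2 <- r1: IF@3 ID@4 stall=2 (RAW on I1.r1 (WB@6)) EX@7 MEM@8 WB@9
I3 ld r2 <- r1: IF@4 ID@7 stall=0 (-) EX@8 MEM@9 WB@10
I4 mul r2 <- r3,r4: IF@7 ID@8 stall=0 (-) EX@9 MEM@10 WB@11
I5 mul r5 <- r3,r3: IF@8 ID@9 stall=0 (-) EX@10 MEM@11 WB@12

Answer: 12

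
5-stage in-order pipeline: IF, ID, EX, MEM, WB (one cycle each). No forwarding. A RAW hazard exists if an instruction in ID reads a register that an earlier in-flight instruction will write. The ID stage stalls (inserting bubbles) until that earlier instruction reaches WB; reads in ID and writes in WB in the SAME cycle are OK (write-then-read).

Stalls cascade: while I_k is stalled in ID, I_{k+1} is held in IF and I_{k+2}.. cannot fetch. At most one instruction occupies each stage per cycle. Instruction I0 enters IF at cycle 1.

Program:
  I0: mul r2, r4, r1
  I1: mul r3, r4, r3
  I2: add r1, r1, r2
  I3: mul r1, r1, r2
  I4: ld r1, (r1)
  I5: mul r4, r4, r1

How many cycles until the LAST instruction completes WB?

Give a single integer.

Answer: 17

Derivation:
I0 mul r2 <- r4,r1: IF@1 ID@2 stall=0 (-) EX@3 MEM@4 WB@5
I1 mul r3 <- r4,r3: IF@2 ID@3 stall=0 (-) EX@4 MEM@5 WB@6
I2 add r1 <- r1,r2: IF@3 ID@4 stall=1 (RAW on I0.r2 (WB@5)) EX@6 MEM@7 WB@8
I3 mul r1 <- r1,r2: IF@4 ID@6 stall=2 (RAW on I2.r1 (WB@8)) EX@9 MEM@10 WB@11
I4 ld r1 <- r1: IF@6 ID@9 stall=2 (RAW on I3.r1 (WB@11)) EX@12 MEM@13 WB@14
I5 mul r4 <- r4,r1: IF@9 ID@12 stall=2 (RAW on I4.r1 (WB@14)) EX@15 MEM@16 WB@17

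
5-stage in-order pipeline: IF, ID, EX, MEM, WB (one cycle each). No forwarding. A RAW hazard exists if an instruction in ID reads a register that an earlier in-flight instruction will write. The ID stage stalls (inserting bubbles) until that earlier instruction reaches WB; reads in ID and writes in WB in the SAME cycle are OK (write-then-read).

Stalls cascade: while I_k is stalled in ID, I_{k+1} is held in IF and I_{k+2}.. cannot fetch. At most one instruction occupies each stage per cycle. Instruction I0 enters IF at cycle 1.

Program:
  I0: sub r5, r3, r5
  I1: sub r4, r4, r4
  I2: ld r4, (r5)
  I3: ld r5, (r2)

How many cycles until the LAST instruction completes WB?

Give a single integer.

I0 sub r5 <- r3,r5: IF@1 ID@2 stall=0 (-) EX@3 MEM@4 WB@5
I1 sub r4 <- r4,r4: IF@2 ID@3 stall=0 (-) EX@4 MEM@5 WB@6
I2 ld r4 <- r5: IF@3 ID@4 stall=1 (RAW on I0.r5 (WB@5)) EX@6 MEM@7 WB@8
I3 ld r5 <- r2: IF@4 ID@6 stall=0 (-) EX@7 MEM@8 WB@9

Answer: 9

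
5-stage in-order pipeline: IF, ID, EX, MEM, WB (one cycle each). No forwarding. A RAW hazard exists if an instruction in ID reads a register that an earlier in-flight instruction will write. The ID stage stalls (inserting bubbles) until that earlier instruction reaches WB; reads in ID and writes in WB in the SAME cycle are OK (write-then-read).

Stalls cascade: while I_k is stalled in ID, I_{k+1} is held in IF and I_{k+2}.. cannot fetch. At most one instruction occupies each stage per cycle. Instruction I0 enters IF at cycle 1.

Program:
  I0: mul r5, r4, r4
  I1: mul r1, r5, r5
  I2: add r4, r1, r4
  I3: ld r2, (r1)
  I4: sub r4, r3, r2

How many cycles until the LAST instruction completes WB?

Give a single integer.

I0 mul r5 <- r4,r4: IF@1 ID@2 stall=0 (-) EX@3 MEM@4 WB@5
I1 mul r1 <- r5,r5: IF@2 ID@3 stall=2 (RAW on I0.r5 (WB@5)) EX@6 MEM@7 WB@8
I2 add r4 <- r1,r4: IF@3 ID@6 stall=2 (RAW on I1.r1 (WB@8)) EX@9 MEM@10 WB@11
I3 ld r2 <- r1: IF@6 ID@9 stall=0 (-) EX@10 MEM@11 WB@12
I4 sub r4 <- r3,r2: IF@9 ID@10 stall=2 (RAW on I3.r2 (WB@12)) EX@13 MEM@14 WB@15

Answer: 15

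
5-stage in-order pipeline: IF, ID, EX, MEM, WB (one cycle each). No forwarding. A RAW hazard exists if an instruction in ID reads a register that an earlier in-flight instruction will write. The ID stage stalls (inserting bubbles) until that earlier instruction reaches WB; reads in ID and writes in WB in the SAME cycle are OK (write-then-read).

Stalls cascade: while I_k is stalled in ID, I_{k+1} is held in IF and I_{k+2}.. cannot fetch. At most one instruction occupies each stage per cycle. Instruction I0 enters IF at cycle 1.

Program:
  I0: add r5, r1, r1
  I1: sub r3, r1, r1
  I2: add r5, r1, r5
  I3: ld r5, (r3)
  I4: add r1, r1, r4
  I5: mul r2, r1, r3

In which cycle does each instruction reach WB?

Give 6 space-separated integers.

Answer: 5 6 8 9 10 13

Derivation:
I0 add r5 <- r1,r1: IF@1 ID@2 stall=0 (-) EX@3 MEM@4 WB@5
I1 sub r3 <- r1,r1: IF@2 ID@3 stall=0 (-) EX@4 MEM@5 WB@6
I2 add r5 <- r1,r5: IF@3 ID@4 stall=1 (RAW on I0.r5 (WB@5)) EX@6 MEM@7 WB@8
I3 ld r5 <- r3: IF@4 ID@6 stall=0 (-) EX@7 MEM@8 WB@9
I4 add r1 <- r1,r4: IF@6 ID@7 stall=0 (-) EX@8 MEM@9 WB@10
I5 mul r2 <- r1,r3: IF@7 ID@8 stall=2 (RAW on I4.r1 (WB@10)) EX@11 MEM@12 WB@13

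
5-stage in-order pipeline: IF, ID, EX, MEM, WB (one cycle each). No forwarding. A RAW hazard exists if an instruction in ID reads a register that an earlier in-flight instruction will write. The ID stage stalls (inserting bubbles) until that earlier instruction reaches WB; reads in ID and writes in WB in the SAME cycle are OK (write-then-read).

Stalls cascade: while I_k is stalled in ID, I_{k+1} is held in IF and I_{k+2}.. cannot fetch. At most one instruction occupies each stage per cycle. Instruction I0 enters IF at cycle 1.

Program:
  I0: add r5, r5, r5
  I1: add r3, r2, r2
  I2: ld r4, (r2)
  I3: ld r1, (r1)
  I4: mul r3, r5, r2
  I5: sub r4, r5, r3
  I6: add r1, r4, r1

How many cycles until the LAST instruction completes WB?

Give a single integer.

I0 add r5 <- r5,r5: IF@1 ID@2 stall=0 (-) EX@3 MEM@4 WB@5
I1 add r3 <- r2,r2: IF@2 ID@3 stall=0 (-) EX@4 MEM@5 WB@6
I2 ld r4 <- r2: IF@3 ID@4 stall=0 (-) EX@5 MEM@6 WB@7
I3 ld r1 <- r1: IF@4 ID@5 stall=0 (-) EX@6 MEM@7 WB@8
I4 mul r3 <- r5,r2: IF@5 ID@6 stall=0 (-) EX@7 MEM@8 WB@9
I5 sub r4 <- r5,r3: IF@6 ID@7 stall=2 (RAW on I4.r3 (WB@9)) EX@10 MEM@11 WB@12
I6 add r1 <- r4,r1: IF@7 ID@10 stall=2 (RAW on I5.r4 (WB@12)) EX@13 MEM@14 WB@15

Answer: 15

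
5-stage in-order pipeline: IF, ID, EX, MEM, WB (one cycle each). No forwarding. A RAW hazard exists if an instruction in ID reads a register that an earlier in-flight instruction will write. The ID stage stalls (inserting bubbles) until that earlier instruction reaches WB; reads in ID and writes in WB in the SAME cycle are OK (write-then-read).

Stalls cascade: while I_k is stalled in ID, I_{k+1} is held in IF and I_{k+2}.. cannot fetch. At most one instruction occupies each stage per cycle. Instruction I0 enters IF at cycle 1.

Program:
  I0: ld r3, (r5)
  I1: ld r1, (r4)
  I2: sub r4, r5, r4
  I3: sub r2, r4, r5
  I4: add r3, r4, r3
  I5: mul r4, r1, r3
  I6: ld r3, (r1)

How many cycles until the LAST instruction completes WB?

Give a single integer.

I0 ld r3 <- r5: IF@1 ID@2 stall=0 (-) EX@3 MEM@4 WB@5
I1 ld r1 <- r4: IF@2 ID@3 stall=0 (-) EX@4 MEM@5 WB@6
I2 sub r4 <- r5,r4: IF@3 ID@4 stall=0 (-) EX@5 MEM@6 WB@7
I3 sub r2 <- r4,r5: IF@4 ID@5 stall=2 (RAW on I2.r4 (WB@7)) EX@8 MEM@9 WB@10
I4 add r3 <- r4,r3: IF@5 ID@8 stall=0 (-) EX@9 MEM@10 WB@11
I5 mul r4 <- r1,r3: IF@8 ID@9 stall=2 (RAW on I4.r3 (WB@11)) EX@12 MEM@13 WB@14
I6 ld r3 <- r1: IF@9 ID@12 stall=0 (-) EX@13 MEM@14 WB@15

Answer: 15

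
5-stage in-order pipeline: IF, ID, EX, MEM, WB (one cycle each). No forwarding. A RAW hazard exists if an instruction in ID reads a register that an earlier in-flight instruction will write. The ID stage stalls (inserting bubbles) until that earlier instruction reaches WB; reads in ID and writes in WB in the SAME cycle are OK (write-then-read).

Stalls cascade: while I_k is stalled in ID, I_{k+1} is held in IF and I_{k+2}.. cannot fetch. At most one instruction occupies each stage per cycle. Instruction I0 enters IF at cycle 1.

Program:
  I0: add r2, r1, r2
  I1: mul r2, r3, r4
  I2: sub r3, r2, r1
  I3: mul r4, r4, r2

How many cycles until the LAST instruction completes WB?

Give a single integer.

I0 add r2 <- r1,r2: IF@1 ID@2 stall=0 (-) EX@3 MEM@4 WB@5
I1 mul r2 <- r3,r4: IF@2 ID@3 stall=0 (-) EX@4 MEM@5 WB@6
I2 sub r3 <- r2,r1: IF@3 ID@4 stall=2 (RAW on I1.r2 (WB@6)) EX@7 MEM@8 WB@9
I3 mul r4 <- r4,r2: IF@4 ID@7 stall=0 (-) EX@8 MEM@9 WB@10

Answer: 10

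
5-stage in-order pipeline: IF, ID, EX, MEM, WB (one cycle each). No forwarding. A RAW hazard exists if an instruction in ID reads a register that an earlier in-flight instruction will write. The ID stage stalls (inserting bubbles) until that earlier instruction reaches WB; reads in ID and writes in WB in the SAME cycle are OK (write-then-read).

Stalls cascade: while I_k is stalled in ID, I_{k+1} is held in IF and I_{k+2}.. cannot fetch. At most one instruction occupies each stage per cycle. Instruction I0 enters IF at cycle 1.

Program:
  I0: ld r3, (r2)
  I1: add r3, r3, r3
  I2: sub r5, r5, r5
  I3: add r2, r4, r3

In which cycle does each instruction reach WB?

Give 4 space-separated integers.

Answer: 5 8 9 11

Derivation:
I0 ld r3 <- r2: IF@1 ID@2 stall=0 (-) EX@3 MEM@4 WB@5
I1 add r3 <- r3,r3: IF@2 ID@3 stall=2 (RAW on I0.r3 (WB@5)) EX@6 MEM@7 WB@8
I2 sub r5 <- r5,r5: IF@3 ID@6 stall=0 (-) EX@7 MEM@8 WB@9
I3 add r2 <- r4,r3: IF@6 ID@7 stall=1 (RAW on I1.r3 (WB@8)) EX@9 MEM@10 WB@11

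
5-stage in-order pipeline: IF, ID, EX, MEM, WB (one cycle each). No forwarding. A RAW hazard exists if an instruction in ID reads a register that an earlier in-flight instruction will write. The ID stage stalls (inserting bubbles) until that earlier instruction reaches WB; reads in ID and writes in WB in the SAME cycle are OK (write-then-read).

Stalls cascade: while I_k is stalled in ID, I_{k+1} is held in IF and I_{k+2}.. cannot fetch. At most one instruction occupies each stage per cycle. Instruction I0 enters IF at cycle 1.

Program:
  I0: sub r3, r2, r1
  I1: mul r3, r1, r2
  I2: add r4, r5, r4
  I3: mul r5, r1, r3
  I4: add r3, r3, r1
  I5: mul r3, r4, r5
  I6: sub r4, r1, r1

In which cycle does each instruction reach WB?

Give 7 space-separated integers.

Answer: 5 6 7 9 10 12 13

Derivation:
I0 sub r3 <- r2,r1: IF@1 ID@2 stall=0 (-) EX@3 MEM@4 WB@5
I1 mul r3 <- r1,r2: IF@2 ID@3 stall=0 (-) EX@4 MEM@5 WB@6
I2 add r4 <- r5,r4: IF@3 ID@4 stall=0 (-) EX@5 MEM@6 WB@7
I3 mul r5 <- r1,r3: IF@4 ID@5 stall=1 (RAW on I1.r3 (WB@6)) EX@7 MEM@8 WB@9
I4 add r3 <- r3,r1: IF@5 ID@7 stall=0 (-) EX@8 MEM@9 WB@10
I5 mul r3 <- r4,r5: IF@7 ID@8 stall=1 (RAW on I3.r5 (WB@9)) EX@10 MEM@11 WB@12
I6 sub r4 <- r1,r1: IF@8 ID@10 stall=0 (-) EX@11 MEM@12 WB@13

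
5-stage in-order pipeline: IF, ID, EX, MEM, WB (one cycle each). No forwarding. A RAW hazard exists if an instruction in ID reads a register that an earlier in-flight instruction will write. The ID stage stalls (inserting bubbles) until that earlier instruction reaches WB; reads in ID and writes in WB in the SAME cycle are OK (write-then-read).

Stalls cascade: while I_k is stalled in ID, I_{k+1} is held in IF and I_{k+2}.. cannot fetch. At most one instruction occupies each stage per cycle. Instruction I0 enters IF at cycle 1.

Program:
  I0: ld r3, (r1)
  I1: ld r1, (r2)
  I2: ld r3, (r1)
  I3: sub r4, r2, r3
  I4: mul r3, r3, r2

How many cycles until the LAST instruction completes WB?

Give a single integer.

I0 ld r3 <- r1: IF@1 ID@2 stall=0 (-) EX@3 MEM@4 WB@5
I1 ld r1 <- r2: IF@2 ID@3 stall=0 (-) EX@4 MEM@5 WB@6
I2 ld r3 <- r1: IF@3 ID@4 stall=2 (RAW on I1.r1 (WB@6)) EX@7 MEM@8 WB@9
I3 sub r4 <- r2,r3: IF@4 ID@7 stall=2 (RAW on I2.r3 (WB@9)) EX@10 MEM@11 WB@12
I4 mul r3 <- r3,r2: IF@7 ID@10 stall=0 (-) EX@11 MEM@12 WB@13

Answer: 13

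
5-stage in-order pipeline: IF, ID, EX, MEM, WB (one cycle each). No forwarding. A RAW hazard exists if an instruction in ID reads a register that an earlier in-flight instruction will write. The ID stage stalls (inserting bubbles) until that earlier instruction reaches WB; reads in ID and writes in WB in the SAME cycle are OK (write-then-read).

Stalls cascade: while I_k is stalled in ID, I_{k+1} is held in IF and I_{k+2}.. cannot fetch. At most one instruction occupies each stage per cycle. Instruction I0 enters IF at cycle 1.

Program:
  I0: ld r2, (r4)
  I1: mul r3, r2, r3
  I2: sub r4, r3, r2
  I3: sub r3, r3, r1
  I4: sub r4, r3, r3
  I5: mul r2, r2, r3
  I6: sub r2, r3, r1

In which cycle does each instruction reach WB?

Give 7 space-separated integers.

I0 ld r2 <- r4: IF@1 ID@2 stall=0 (-) EX@3 MEM@4 WB@5
I1 mul r3 <- r2,r3: IF@2 ID@3 stall=2 (RAW on I0.r2 (WB@5)) EX@6 MEM@7 WB@8
I2 sub r4 <- r3,r2: IF@3 ID@6 stall=2 (RAW on I1.r3 (WB@8)) EX@9 MEM@10 WB@11
I3 sub r3 <- r3,r1: IF@6 ID@9 stall=0 (-) EX@10 MEM@11 WB@12
I4 sub r4 <- r3,r3: IF@9 ID@10 stall=2 (RAW on I3.r3 (WB@12)) EX@13 MEM@14 WB@15
I5 mul r2 <- r2,r3: IF@10 ID@13 stall=0 (-) EX@14 MEM@15 WB@16
I6 sub r2 <- r3,r1: IF@13 ID@14 stall=0 (-) EX@15 MEM@16 WB@17

Answer: 5 8 11 12 15 16 17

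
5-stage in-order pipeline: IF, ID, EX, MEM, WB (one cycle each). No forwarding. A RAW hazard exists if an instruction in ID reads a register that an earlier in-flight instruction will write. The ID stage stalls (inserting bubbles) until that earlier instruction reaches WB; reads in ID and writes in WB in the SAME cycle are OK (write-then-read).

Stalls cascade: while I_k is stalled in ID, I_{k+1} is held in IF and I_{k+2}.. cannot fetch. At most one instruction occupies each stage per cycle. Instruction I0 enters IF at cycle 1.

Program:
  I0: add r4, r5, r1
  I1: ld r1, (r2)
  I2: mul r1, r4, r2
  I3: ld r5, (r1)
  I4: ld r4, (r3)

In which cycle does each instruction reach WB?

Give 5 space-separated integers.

Answer: 5 6 8 11 12

Derivation:
I0 add r4 <- r5,r1: IF@1 ID@2 stall=0 (-) EX@3 MEM@4 WB@5
I1 ld r1 <- r2: IF@2 ID@3 stall=0 (-) EX@4 MEM@5 WB@6
I2 mul r1 <- r4,r2: IF@3 ID@4 stall=1 (RAW on I0.r4 (WB@5)) EX@6 MEM@7 WB@8
I3 ld r5 <- r1: IF@4 ID@6 stall=2 (RAW on I2.r1 (WB@8)) EX@9 MEM@10 WB@11
I4 ld r4 <- r3: IF@6 ID@9 stall=0 (-) EX@10 MEM@11 WB@12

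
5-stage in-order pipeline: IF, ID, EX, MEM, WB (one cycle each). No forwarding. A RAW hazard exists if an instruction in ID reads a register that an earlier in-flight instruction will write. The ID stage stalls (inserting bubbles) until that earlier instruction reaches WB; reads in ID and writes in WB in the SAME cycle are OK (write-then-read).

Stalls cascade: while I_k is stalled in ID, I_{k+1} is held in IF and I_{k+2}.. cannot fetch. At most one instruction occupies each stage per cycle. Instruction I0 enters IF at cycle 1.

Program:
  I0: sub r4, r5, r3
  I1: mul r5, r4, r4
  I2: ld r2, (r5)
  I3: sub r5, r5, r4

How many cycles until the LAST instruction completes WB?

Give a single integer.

I0 sub r4 <- r5,r3: IF@1 ID@2 stall=0 (-) EX@3 MEM@4 WB@5
I1 mul r5 <- r4,r4: IF@2 ID@3 stall=2 (RAW on I0.r4 (WB@5)) EX@6 MEM@7 WB@8
I2 ld r2 <- r5: IF@3 ID@6 stall=2 (RAW on I1.r5 (WB@8)) EX@9 MEM@10 WB@11
I3 sub r5 <- r5,r4: IF@6 ID@9 stall=0 (-) EX@10 MEM@11 WB@12

Answer: 12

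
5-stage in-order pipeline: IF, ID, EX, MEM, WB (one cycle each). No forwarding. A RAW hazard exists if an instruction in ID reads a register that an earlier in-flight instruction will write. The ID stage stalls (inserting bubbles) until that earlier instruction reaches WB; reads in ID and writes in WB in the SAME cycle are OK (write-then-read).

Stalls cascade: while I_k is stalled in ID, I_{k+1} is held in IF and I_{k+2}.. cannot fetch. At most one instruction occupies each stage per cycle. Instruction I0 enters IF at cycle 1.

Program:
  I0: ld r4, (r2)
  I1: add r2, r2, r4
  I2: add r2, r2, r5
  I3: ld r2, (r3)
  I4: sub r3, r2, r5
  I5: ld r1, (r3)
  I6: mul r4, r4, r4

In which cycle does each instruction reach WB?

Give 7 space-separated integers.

I0 ld r4 <- r2: IF@1 ID@2 stall=0 (-) EX@3 MEM@4 WB@5
I1 add r2 <- r2,r4: IF@2 ID@3 stall=2 (RAW on I0.r4 (WB@5)) EX@6 MEM@7 WB@8
I2 add r2 <- r2,r5: IF@3 ID@6 stall=2 (RAW on I1.r2 (WB@8)) EX@9 MEM@10 WB@11
I3 ld r2 <- r3: IF@6 ID@9 stall=0 (-) EX@10 MEM@11 WB@12
I4 sub r3 <- r2,r5: IF@9 ID@10 stall=2 (RAW on I3.r2 (WB@12)) EX@13 MEM@14 WB@15
I5 ld r1 <- r3: IF@10 ID@13 stall=2 (RAW on I4.r3 (WB@15)) EX@16 MEM@17 WB@18
I6 mul r4 <- r4,r4: IF@13 ID@16 stall=0 (-) EX@17 MEM@18 WB@19

Answer: 5 8 11 12 15 18 19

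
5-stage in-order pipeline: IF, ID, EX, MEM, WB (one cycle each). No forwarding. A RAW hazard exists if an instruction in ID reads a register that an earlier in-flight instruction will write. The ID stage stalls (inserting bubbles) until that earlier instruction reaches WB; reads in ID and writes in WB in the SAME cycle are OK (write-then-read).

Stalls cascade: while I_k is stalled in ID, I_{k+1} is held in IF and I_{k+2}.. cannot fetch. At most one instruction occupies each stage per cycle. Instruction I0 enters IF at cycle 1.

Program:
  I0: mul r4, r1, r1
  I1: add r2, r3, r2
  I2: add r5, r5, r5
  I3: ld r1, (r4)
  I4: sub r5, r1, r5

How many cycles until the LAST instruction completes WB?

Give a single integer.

I0 mul r4 <- r1,r1: IF@1 ID@2 stall=0 (-) EX@3 MEM@4 WB@5
I1 add r2 <- r3,r2: IF@2 ID@3 stall=0 (-) EX@4 MEM@5 WB@6
I2 add r5 <- r5,r5: IF@3 ID@4 stall=0 (-) EX@5 MEM@6 WB@7
I3 ld r1 <- r4: IF@4 ID@5 stall=0 (-) EX@6 MEM@7 WB@8
I4 sub r5 <- r1,r5: IF@5 ID@6 stall=2 (RAW on I3.r1 (WB@8)) EX@9 MEM@10 WB@11

Answer: 11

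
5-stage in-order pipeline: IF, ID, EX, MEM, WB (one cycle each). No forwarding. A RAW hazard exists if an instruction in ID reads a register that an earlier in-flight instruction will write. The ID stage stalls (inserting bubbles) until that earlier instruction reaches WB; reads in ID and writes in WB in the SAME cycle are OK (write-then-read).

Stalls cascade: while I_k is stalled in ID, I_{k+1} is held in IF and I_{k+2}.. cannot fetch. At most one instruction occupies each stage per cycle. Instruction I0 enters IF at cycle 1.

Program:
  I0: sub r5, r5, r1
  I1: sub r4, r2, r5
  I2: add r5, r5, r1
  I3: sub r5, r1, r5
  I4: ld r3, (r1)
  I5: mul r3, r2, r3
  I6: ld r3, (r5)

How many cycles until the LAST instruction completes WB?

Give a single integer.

I0 sub r5 <- r5,r1: IF@1 ID@2 stall=0 (-) EX@3 MEM@4 WB@5
I1 sub r4 <- r2,r5: IF@2 ID@3 stall=2 (RAW on I0.r5 (WB@5)) EX@6 MEM@7 WB@8
I2 add r5 <- r5,r1: IF@3 ID@6 stall=0 (-) EX@7 MEM@8 WB@9
I3 sub r5 <- r1,r5: IF@6 ID@7 stall=2 (RAW on I2.r5 (WB@9)) EX@10 MEM@11 WB@12
I4 ld r3 <- r1: IF@7 ID@10 stall=0 (-) EX@11 MEM@12 WB@13
I5 mul r3 <- r2,r3: IF@10 ID@11 stall=2 (RAW on I4.r3 (WB@13)) EX@14 MEM@15 WB@16
I6 ld r3 <- r5: IF@11 ID@14 stall=0 (-) EX@15 MEM@16 WB@17

Answer: 17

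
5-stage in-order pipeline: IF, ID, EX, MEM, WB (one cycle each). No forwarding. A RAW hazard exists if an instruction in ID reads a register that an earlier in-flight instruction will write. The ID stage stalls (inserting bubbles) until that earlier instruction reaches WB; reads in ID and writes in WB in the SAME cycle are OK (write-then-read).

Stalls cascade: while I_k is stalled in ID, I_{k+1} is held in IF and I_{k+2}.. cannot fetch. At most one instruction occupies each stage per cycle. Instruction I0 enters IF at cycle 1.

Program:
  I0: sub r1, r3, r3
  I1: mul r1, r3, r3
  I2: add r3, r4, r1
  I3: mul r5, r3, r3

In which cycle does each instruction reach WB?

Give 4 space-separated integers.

Answer: 5 6 9 12

Derivation:
I0 sub r1 <- r3,r3: IF@1 ID@2 stall=0 (-) EX@3 MEM@4 WB@5
I1 mul r1 <- r3,r3: IF@2 ID@3 stall=0 (-) EX@4 MEM@5 WB@6
I2 add r3 <- r4,r1: IF@3 ID@4 stall=2 (RAW on I1.r1 (WB@6)) EX@7 MEM@8 WB@9
I3 mul r5 <- r3,r3: IF@4 ID@7 stall=2 (RAW on I2.r3 (WB@9)) EX@10 MEM@11 WB@12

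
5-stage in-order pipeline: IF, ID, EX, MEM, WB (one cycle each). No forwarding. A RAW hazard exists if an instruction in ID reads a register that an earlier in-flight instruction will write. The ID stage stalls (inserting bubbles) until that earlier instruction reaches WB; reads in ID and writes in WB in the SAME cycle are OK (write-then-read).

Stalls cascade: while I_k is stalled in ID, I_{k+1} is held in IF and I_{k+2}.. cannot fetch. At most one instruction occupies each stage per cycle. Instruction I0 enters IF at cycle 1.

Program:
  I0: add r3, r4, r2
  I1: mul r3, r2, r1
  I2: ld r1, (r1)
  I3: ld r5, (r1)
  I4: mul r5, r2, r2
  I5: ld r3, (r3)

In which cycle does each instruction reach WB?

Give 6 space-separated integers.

Answer: 5 6 7 10 11 12

Derivation:
I0 add r3 <- r4,r2: IF@1 ID@2 stall=0 (-) EX@3 MEM@4 WB@5
I1 mul r3 <- r2,r1: IF@2 ID@3 stall=0 (-) EX@4 MEM@5 WB@6
I2 ld r1 <- r1: IF@3 ID@4 stall=0 (-) EX@5 MEM@6 WB@7
I3 ld r5 <- r1: IF@4 ID@5 stall=2 (RAW on I2.r1 (WB@7)) EX@8 MEM@9 WB@10
I4 mul r5 <- r2,r2: IF@5 ID@8 stall=0 (-) EX@9 MEM@10 WB@11
I5 ld r3 <- r3: IF@8 ID@9 stall=0 (-) EX@10 MEM@11 WB@12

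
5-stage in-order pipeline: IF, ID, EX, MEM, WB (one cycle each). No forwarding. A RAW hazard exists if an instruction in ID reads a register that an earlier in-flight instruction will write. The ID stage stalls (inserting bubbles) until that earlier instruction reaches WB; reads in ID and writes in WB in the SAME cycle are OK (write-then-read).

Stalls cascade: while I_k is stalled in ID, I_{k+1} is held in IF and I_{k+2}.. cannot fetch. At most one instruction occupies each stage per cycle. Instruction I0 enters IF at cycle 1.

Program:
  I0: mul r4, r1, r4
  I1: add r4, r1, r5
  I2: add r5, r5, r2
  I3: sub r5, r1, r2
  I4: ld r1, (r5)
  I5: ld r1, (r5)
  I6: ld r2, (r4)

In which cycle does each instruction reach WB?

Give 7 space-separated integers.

Answer: 5 6 7 8 11 12 13

Derivation:
I0 mul r4 <- r1,r4: IF@1 ID@2 stall=0 (-) EX@3 MEM@4 WB@5
I1 add r4 <- r1,r5: IF@2 ID@3 stall=0 (-) EX@4 MEM@5 WB@6
I2 add r5 <- r5,r2: IF@3 ID@4 stall=0 (-) EX@5 MEM@6 WB@7
I3 sub r5 <- r1,r2: IF@4 ID@5 stall=0 (-) EX@6 MEM@7 WB@8
I4 ld r1 <- r5: IF@5 ID@6 stall=2 (RAW on I3.r5 (WB@8)) EX@9 MEM@10 WB@11
I5 ld r1 <- r5: IF@6 ID@9 stall=0 (-) EX@10 MEM@11 WB@12
I6 ld r2 <- r4: IF@9 ID@10 stall=0 (-) EX@11 MEM@12 WB@13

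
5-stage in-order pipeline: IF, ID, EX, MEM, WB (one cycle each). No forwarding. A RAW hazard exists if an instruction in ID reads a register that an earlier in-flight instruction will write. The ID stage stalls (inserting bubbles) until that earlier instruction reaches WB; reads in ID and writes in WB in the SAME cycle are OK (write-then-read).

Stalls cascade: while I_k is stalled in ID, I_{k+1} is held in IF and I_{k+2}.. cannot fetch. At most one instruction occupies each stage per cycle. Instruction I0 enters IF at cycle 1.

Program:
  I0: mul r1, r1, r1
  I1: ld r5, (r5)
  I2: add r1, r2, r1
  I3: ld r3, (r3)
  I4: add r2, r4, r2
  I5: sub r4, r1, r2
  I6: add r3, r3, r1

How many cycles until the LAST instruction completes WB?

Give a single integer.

Answer: 14

Derivation:
I0 mul r1 <- r1,r1: IF@1 ID@2 stall=0 (-) EX@3 MEM@4 WB@5
I1 ld r5 <- r5: IF@2 ID@3 stall=0 (-) EX@4 MEM@5 WB@6
I2 add r1 <- r2,r1: IF@3 ID@4 stall=1 (RAW on I0.r1 (WB@5)) EX@6 MEM@7 WB@8
I3 ld r3 <- r3: IF@4 ID@6 stall=0 (-) EX@7 MEM@8 WB@9
I4 add r2 <- r4,r2: IF@6 ID@7 stall=0 (-) EX@8 MEM@9 WB@10
I5 sub r4 <- r1,r2: IF@7 ID@8 stall=2 (RAW on I4.r2 (WB@10)) EX@11 MEM@12 WB@13
I6 add r3 <- r3,r1: IF@8 ID@11 stall=0 (-) EX@12 MEM@13 WB@14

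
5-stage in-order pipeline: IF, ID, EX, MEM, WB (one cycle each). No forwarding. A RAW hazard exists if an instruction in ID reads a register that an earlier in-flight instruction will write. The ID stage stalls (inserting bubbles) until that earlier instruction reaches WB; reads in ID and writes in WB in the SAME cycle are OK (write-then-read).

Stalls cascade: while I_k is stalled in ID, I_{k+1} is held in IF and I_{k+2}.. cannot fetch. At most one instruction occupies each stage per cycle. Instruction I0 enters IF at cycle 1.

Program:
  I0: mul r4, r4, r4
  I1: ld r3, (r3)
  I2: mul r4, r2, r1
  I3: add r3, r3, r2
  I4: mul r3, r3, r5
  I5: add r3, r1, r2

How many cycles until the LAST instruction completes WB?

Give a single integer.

Answer: 13

Derivation:
I0 mul r4 <- r4,r4: IF@1 ID@2 stall=0 (-) EX@3 MEM@4 WB@5
I1 ld r3 <- r3: IF@2 ID@3 stall=0 (-) EX@4 MEM@5 WB@6
I2 mul r4 <- r2,r1: IF@3 ID@4 stall=0 (-) EX@5 MEM@6 WB@7
I3 add r3 <- r3,r2: IF@4 ID@5 stall=1 (RAW on I1.r3 (WB@6)) EX@7 MEM@8 WB@9
I4 mul r3 <- r3,r5: IF@5 ID@7 stall=2 (RAW on I3.r3 (WB@9)) EX@10 MEM@11 WB@12
I5 add r3 <- r1,r2: IF@7 ID@10 stall=0 (-) EX@11 MEM@12 WB@13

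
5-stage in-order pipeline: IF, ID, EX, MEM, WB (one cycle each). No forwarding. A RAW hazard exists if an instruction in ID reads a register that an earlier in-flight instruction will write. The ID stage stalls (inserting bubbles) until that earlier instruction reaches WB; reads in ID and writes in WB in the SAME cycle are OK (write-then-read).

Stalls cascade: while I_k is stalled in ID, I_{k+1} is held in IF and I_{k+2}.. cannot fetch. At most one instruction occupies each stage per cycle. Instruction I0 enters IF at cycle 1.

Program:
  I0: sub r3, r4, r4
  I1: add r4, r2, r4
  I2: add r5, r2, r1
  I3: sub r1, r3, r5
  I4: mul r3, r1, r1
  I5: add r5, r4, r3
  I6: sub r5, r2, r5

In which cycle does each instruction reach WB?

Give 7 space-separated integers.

Answer: 5 6 7 10 13 16 19

Derivation:
I0 sub r3 <- r4,r4: IF@1 ID@2 stall=0 (-) EX@3 MEM@4 WB@5
I1 add r4 <- r2,r4: IF@2 ID@3 stall=0 (-) EX@4 MEM@5 WB@6
I2 add r5 <- r2,r1: IF@3 ID@4 stall=0 (-) EX@5 MEM@6 WB@7
I3 sub r1 <- r3,r5: IF@4 ID@5 stall=2 (RAW on I2.r5 (WB@7)) EX@8 MEM@9 WB@10
I4 mul r3 <- r1,r1: IF@5 ID@8 stall=2 (RAW on I3.r1 (WB@10)) EX@11 MEM@12 WB@13
I5 add r5 <- r4,r3: IF@8 ID@11 stall=2 (RAW on I4.r3 (WB@13)) EX@14 MEM@15 WB@16
I6 sub r5 <- r2,r5: IF@11 ID@14 stall=2 (RAW on I5.r5 (WB@16)) EX@17 MEM@18 WB@19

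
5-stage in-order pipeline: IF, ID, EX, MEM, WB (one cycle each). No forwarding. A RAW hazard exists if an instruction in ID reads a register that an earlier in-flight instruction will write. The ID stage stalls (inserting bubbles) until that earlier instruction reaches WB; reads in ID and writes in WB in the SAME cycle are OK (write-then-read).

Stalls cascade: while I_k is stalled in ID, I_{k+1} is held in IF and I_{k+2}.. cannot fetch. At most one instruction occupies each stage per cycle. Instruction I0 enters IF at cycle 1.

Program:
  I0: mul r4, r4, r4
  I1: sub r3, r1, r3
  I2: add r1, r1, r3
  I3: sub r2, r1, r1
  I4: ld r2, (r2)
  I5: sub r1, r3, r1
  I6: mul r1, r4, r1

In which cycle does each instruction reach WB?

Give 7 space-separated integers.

I0 mul r4 <- r4,r4: IF@1 ID@2 stall=0 (-) EX@3 MEM@4 WB@5
I1 sub r3 <- r1,r3: IF@2 ID@3 stall=0 (-) EX@4 MEM@5 WB@6
I2 add r1 <- r1,r3: IF@3 ID@4 stall=2 (RAW on I1.r3 (WB@6)) EX@7 MEM@8 WB@9
I3 sub r2 <- r1,r1: IF@4 ID@7 stall=2 (RAW on I2.r1 (WB@9)) EX@10 MEM@11 WB@12
I4 ld r2 <- r2: IF@7 ID@10 stall=2 (RAW on I3.r2 (WB@12)) EX@13 MEM@14 WB@15
I5 sub r1 <- r3,r1: IF@10 ID@13 stall=0 (-) EX@14 MEM@15 WB@16
I6 mul r1 <- r4,r1: IF@13 ID@14 stall=2 (RAW on I5.r1 (WB@16)) EX@17 MEM@18 WB@19

Answer: 5 6 9 12 15 16 19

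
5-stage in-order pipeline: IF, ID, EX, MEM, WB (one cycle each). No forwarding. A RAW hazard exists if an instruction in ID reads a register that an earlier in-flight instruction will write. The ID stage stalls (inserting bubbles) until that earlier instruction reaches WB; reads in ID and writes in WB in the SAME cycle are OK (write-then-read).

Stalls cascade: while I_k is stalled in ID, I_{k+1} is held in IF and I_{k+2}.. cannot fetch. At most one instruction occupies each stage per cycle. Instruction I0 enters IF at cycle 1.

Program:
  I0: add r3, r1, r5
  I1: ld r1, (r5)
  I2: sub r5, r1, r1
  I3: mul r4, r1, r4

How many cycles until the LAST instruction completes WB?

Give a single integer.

Answer: 10

Derivation:
I0 add r3 <- r1,r5: IF@1 ID@2 stall=0 (-) EX@3 MEM@4 WB@5
I1 ld r1 <- r5: IF@2 ID@3 stall=0 (-) EX@4 MEM@5 WB@6
I2 sub r5 <- r1,r1: IF@3 ID@4 stall=2 (RAW on I1.r1 (WB@6)) EX@7 MEM@8 WB@9
I3 mul r4 <- r1,r4: IF@4 ID@7 stall=0 (-) EX@8 MEM@9 WB@10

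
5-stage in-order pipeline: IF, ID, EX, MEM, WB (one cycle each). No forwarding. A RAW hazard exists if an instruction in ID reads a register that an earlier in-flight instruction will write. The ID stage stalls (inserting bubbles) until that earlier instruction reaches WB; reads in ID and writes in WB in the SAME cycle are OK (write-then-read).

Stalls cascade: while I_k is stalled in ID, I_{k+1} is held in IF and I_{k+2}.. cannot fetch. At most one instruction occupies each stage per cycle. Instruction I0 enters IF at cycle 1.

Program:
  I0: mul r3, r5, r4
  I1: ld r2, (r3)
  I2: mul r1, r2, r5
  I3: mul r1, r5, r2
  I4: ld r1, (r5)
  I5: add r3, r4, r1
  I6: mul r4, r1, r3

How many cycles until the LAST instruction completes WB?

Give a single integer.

Answer: 19

Derivation:
I0 mul r3 <- r5,r4: IF@1 ID@2 stall=0 (-) EX@3 MEM@4 WB@5
I1 ld r2 <- r3: IF@2 ID@3 stall=2 (RAW on I0.r3 (WB@5)) EX@6 MEM@7 WB@8
I2 mul r1 <- r2,r5: IF@3 ID@6 stall=2 (RAW on I1.r2 (WB@8)) EX@9 MEM@10 WB@11
I3 mul r1 <- r5,r2: IF@6 ID@9 stall=0 (-) EX@10 MEM@11 WB@12
I4 ld r1 <- r5: IF@9 ID@10 stall=0 (-) EX@11 MEM@12 WB@13
I5 add r3 <- r4,r1: IF@10 ID@11 stall=2 (RAW on I4.r1 (WB@13)) EX@14 MEM@15 WB@16
I6 mul r4 <- r1,r3: IF@11 ID@14 stall=2 (RAW on I5.r3 (WB@16)) EX@17 MEM@18 WB@19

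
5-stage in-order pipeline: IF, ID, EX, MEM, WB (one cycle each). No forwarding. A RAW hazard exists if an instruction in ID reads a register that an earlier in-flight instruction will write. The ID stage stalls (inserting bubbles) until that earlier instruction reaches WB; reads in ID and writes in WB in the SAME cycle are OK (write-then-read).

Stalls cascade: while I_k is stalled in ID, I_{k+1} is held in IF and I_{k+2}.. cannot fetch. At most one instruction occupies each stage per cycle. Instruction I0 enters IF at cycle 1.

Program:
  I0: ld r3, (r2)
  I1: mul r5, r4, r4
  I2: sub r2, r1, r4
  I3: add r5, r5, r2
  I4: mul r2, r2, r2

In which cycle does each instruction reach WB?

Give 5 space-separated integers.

Answer: 5 6 7 10 11

Derivation:
I0 ld r3 <- r2: IF@1 ID@2 stall=0 (-) EX@3 MEM@4 WB@5
I1 mul r5 <- r4,r4: IF@2 ID@3 stall=0 (-) EX@4 MEM@5 WB@6
I2 sub r2 <- r1,r4: IF@3 ID@4 stall=0 (-) EX@5 MEM@6 WB@7
I3 add r5 <- r5,r2: IF@4 ID@5 stall=2 (RAW on I2.r2 (WB@7)) EX@8 MEM@9 WB@10
I4 mul r2 <- r2,r2: IF@5 ID@8 stall=0 (-) EX@9 MEM@10 WB@11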